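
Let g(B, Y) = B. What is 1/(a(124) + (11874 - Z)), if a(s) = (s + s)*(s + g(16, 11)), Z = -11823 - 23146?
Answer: 1/81563 ≈ 1.2260e-5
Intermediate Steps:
Z = -34969
a(s) = 2*s*(16 + s) (a(s) = (s + s)*(s + 16) = (2*s)*(16 + s) = 2*s*(16 + s))
1/(a(124) + (11874 - Z)) = 1/(2*124*(16 + 124) + (11874 - 1*(-34969))) = 1/(2*124*140 + (11874 + 34969)) = 1/(34720 + 46843) = 1/81563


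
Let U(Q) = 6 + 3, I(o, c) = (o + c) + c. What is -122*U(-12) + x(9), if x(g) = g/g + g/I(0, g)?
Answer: -2193/2 ≈ -1096.5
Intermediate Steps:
I(o, c) = o + 2*c (I(o, c) = (c + o) + c = o + 2*c)
U(Q) = 9
x(g) = 3/2 (x(g) = g/g + g/(0 + 2*g) = 1 + g/((2*g)) = 1 + g*(1/(2*g)) = 1 + ½ = 3/2)
-122*U(-12) + x(9) = -122*9 + 3/2 = -1098 + 3/2 = -2193/2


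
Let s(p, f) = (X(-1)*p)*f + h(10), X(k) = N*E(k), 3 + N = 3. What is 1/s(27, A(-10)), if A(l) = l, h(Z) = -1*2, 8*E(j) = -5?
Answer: -1/2 ≈ -0.50000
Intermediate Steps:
E(j) = -5/8 (E(j) = (1/8)*(-5) = -5/8)
h(Z) = -2
N = 0 (N = -3 + 3 = 0)
X(k) = 0 (X(k) = 0*(-5/8) = 0)
s(p, f) = -2 (s(p, f) = (0*p)*f - 2 = 0*f - 2 = 0 - 2 = -2)
1/s(27, A(-10)) = 1/(-2) = -1/2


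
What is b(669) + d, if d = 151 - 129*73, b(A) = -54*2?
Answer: -9374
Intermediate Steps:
b(A) = -108
d = -9266 (d = 151 - 9417 = -9266)
b(669) + d = -108 - 9266 = -9374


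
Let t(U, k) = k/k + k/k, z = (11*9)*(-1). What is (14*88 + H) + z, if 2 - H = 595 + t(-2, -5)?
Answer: 538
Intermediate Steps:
z = -99 (z = 99*(-1) = -99)
t(U, k) = 2 (t(U, k) = 1 + 1 = 2)
H = -595 (H = 2 - (595 + 2) = 2 - 1*597 = 2 - 597 = -595)
(14*88 + H) + z = (14*88 - 595) - 99 = (1232 - 595) - 99 = 637 - 99 = 538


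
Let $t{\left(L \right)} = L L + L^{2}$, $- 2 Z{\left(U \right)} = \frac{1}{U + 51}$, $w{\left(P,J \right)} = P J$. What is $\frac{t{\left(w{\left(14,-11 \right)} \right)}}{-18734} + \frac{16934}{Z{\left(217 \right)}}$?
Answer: $- \frac{85020760724}{9367} \approx -9.0766 \cdot 10^{6}$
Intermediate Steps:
$w{\left(P,J \right)} = J P$
$Z{\left(U \right)} = - \frac{1}{2 \left(51 + U\right)}$ ($Z{\left(U \right)} = - \frac{1}{2 \left(U + 51\right)} = - \frac{1}{2 \left(51 + U\right)}$)
$t{\left(L \right)} = 2 L^{2}$ ($t{\left(L \right)} = L^{2} + L^{2} = 2 L^{2}$)
$\frac{t{\left(w{\left(14,-11 \right)} \right)}}{-18734} + \frac{16934}{Z{\left(217 \right)}} = \frac{2 \left(\left(-11\right) 14\right)^{2}}{-18734} + \frac{16934}{\left(-1\right) \frac{1}{102 + 2 \cdot 217}} = 2 \left(-154\right)^{2} \left(- \frac{1}{18734}\right) + \frac{16934}{\left(-1\right) \frac{1}{102 + 434}} = 2 \cdot 23716 \left(- \frac{1}{18734}\right) + \frac{16934}{\left(-1\right) \frac{1}{536}} = 47432 \left(- \frac{1}{18734}\right) + \frac{16934}{\left(-1\right) \frac{1}{536}} = - \frac{23716}{9367} + \frac{16934}{- \frac{1}{536}} = - \frac{23716}{9367} + 16934 \left(-536\right) = - \frac{23716}{9367} - 9076624 = - \frac{85020760724}{9367}$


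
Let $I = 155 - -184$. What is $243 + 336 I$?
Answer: $114147$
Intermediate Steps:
$I = 339$ ($I = 155 + 184 = 339$)
$243 + 336 I = 243 + 336 \cdot 339 = 243 + 113904 = 114147$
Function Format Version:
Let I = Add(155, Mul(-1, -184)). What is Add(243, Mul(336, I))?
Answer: 114147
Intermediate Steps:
I = 339 (I = Add(155, 184) = 339)
Add(243, Mul(336, I)) = Add(243, Mul(336, 339)) = Add(243, 113904) = 114147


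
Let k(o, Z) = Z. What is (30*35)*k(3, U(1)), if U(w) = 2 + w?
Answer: 3150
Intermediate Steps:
(30*35)*k(3, U(1)) = (30*35)*(2 + 1) = 1050*3 = 3150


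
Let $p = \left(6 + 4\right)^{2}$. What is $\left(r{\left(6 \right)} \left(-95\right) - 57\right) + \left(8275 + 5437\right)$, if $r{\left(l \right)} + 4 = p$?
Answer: $4535$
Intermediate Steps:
$p = 100$ ($p = 10^{2} = 100$)
$r{\left(l \right)} = 96$ ($r{\left(l \right)} = -4 + 100 = 96$)
$\left(r{\left(6 \right)} \left(-95\right) - 57\right) + \left(8275 + 5437\right) = \left(96 \left(-95\right) - 57\right) + \left(8275 + 5437\right) = \left(-9120 - 57\right) + 13712 = -9177 + 13712 = 4535$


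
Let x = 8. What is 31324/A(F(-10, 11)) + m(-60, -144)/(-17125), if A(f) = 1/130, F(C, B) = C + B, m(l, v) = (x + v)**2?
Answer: 69735036504/17125 ≈ 4.0721e+6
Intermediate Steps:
m(l, v) = (8 + v)**2
F(C, B) = B + C
A(f) = 1/130
31324/A(F(-10, 11)) + m(-60, -144)/(-17125) = 31324/(1/130) + (8 - 144)**2/(-17125) = 31324*130 + (-136)**2*(-1/17125) = 4072120 + 18496*(-1/17125) = 4072120 - 18496/17125 = 69735036504/17125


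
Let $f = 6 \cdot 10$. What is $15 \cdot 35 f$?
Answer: $31500$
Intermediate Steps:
$f = 60$
$15 \cdot 35 f = 15 \cdot 35 \cdot 60 = 525 \cdot 60 = 31500$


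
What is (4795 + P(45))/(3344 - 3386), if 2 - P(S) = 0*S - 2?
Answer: -4799/42 ≈ -114.26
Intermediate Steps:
P(S) = 4 (P(S) = 2 - (0*S - 2) = 2 - (0 - 2) = 2 - 1*(-2) = 2 + 2 = 4)
(4795 + P(45))/(3344 - 3386) = (4795 + 4)/(3344 - 3386) = 4799/(-42) = 4799*(-1/42) = -4799/42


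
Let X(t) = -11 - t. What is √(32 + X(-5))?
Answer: √26 ≈ 5.0990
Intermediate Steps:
√(32 + X(-5)) = √(32 + (-11 - 1*(-5))) = √(32 + (-11 + 5)) = √(32 - 6) = √26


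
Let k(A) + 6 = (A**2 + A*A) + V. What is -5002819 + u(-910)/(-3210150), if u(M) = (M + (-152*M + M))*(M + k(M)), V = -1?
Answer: -108571636949/21401 ≈ -5.0732e+6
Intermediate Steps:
k(A) = -7 + 2*A**2 (k(A) = -6 + ((A**2 + A*A) - 1) = -6 + ((A**2 + A**2) - 1) = -6 + (2*A**2 - 1) = -6 + (-1 + 2*A**2) = -7 + 2*A**2)
u(M) = -150*M*(-7 + M + 2*M**2) (u(M) = (M + (-152*M + M))*(M + (-7 + 2*M**2)) = (M - 151*M)*(-7 + M + 2*M**2) = (-150*M)*(-7 + M + 2*M**2) = -150*M*(-7 + M + 2*M**2))
-5002819 + u(-910)/(-3210150) = -5002819 + (150*(-910)*(7 - 1*(-910) - 2*(-910)**2))/(-3210150) = -5002819 + (150*(-910)*(7 + 910 - 2*828100))*(-1/3210150) = -5002819 + (150*(-910)*(7 + 910 - 1656200))*(-1/3210150) = -5002819 + (150*(-910)*(-1655283))*(-1/3210150) = -5002819 + 225946129500*(-1/3210150) = -5002819 - 1506307530/21401 = -108571636949/21401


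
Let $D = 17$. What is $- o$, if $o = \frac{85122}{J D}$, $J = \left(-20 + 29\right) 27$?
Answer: $- \frac{9458}{459} \approx -20.606$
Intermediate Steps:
$J = 243$ ($J = 9 \cdot 27 = 243$)
$o = \frac{9458}{459}$ ($o = \frac{85122}{243 \cdot 17} = \frac{85122}{4131} = 85122 \cdot \frac{1}{4131} = \frac{9458}{459} \approx 20.606$)
$- o = \left(-1\right) \frac{9458}{459} = - \frac{9458}{459}$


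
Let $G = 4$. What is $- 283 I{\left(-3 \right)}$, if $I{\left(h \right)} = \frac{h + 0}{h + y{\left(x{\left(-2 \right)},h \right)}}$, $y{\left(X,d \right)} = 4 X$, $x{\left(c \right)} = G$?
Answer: $\frac{849}{13} \approx 65.308$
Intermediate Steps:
$x{\left(c \right)} = 4$
$I{\left(h \right)} = \frac{h}{16 + h}$ ($I{\left(h \right)} = \frac{h + 0}{h + 4 \cdot 4} = \frac{h}{h + 16} = \frac{h}{16 + h}$)
$- 283 I{\left(-3 \right)} = - 283 \left(- \frac{3}{16 - 3}\right) = - 283 \left(- \frac{3}{13}\right) = - 283 \left(\left(-3\right) \frac{1}{13}\right) = \left(-283\right) \left(- \frac{3}{13}\right) = \frac{849}{13}$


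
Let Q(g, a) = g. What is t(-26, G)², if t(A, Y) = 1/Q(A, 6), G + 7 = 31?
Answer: 1/676 ≈ 0.0014793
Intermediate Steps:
G = 24 (G = -7 + 31 = 24)
t(A, Y) = 1/A
t(-26, G)² = (1/(-26))² = (-1/26)² = 1/676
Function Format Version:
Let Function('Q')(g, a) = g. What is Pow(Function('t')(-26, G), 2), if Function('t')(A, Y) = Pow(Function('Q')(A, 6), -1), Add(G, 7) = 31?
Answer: Rational(1, 676) ≈ 0.0014793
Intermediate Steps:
G = 24 (G = Add(-7, 31) = 24)
Function('t')(A, Y) = Pow(A, -1)
Pow(Function('t')(-26, G), 2) = Pow(Pow(-26, -1), 2) = Pow(Rational(-1, 26), 2) = Rational(1, 676)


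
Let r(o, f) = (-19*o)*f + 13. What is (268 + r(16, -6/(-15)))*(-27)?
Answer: -21519/5 ≈ -4303.8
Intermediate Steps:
r(o, f) = 13 - 19*f*o (r(o, f) = -19*f*o + 13 = 13 - 19*f*o)
(268 + r(16, -6/(-15)))*(-27) = (268 + (13 - 19*(-6/(-15))*16))*(-27) = (268 + (13 - 19*(-6*(-1/15))*16))*(-27) = (268 + (13 - 19*⅖*16))*(-27) = (268 + (13 - 608/5))*(-27) = (268 - 543/5)*(-27) = (797/5)*(-27) = -21519/5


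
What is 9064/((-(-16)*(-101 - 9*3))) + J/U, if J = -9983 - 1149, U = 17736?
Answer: -2868085/567552 ≈ -5.0534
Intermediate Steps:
J = -11132
9064/((-(-16)*(-101 - 9*3))) + J/U = 9064/((-(-16)*(-101 - 9*3))) - 11132/17736 = 9064/((-(-16)*(-101 - 27))) - 11132*1/17736 = 9064/((-(-16)*(-128))) - 2783/4434 = 9064/((-1*2048)) - 2783/4434 = 9064/(-2048) - 2783/4434 = 9064*(-1/2048) - 2783/4434 = -1133/256 - 2783/4434 = -2868085/567552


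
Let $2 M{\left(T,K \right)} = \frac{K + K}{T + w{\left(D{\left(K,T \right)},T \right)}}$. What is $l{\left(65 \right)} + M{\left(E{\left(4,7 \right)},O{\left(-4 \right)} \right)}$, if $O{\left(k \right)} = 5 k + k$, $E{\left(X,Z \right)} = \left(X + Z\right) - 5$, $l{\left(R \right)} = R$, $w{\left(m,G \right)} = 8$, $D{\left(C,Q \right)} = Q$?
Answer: $\frac{443}{7} \approx 63.286$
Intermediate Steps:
$E{\left(X,Z \right)} = -5 + X + Z$
$O{\left(k \right)} = 6 k$
$M{\left(T,K \right)} = \frac{K}{8 + T}$ ($M{\left(T,K \right)} = \frac{\left(K + K\right) \frac{1}{T + 8}}{2} = \frac{2 K \frac{1}{8 + T}}{2} = \frac{K}{8 + T}$)
$l{\left(65 \right)} + M{\left(E{\left(4,7 \right)},O{\left(-4 \right)} \right)} = 65 + \frac{6 \left(-4\right)}{8 + \left(-5 + 4 + 7\right)} = 65 - \frac{24}{8 + 6} = 65 - \frac{24}{14} = 65 - \frac{12}{7} = \frac{443}{7}$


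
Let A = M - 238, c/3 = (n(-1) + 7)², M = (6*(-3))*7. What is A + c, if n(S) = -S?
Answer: -172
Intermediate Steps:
M = -126 (M = -18*7 = -126)
c = 192 (c = 3*(-1*(-1) + 7)² = 3*(1 + 7)² = 3*8² = 3*64 = 192)
A = -364 (A = -126 - 238 = -364)
A + c = -364 + 192 = -172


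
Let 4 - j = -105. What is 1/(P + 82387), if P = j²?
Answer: 1/94268 ≈ 1.0608e-5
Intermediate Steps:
j = 109 (j = 4 - 1*(-105) = 4 + 105 = 109)
P = 11881 (P = 109² = 11881)
1/(P + 82387) = 1/(11881 + 82387) = 1/94268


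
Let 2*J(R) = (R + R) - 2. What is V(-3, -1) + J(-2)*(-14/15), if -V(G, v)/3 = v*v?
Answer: -1/5 ≈ -0.20000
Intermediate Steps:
J(R) = -1 + R (J(R) = ((R + R) - 2)/2 = (2*R - 2)/2 = (-2 + 2*R)/2 = -1 + R)
V(G, v) = -3*v**2 (V(G, v) = -3*v*v = -3*v**2)
V(-3, -1) + J(-2)*(-14/15) = -3*(-1)**2 + (-1 - 2)*(-14/15) = -3*1 - (-42)/15 = -3 - 3*(-14/15) = -3 + 14/5 = -1/5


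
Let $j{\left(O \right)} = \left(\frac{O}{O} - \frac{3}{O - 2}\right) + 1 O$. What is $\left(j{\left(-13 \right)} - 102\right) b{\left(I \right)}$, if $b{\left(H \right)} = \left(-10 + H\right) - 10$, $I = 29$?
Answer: $- \frac{5121}{5} \approx -1024.2$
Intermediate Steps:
$b{\left(H \right)} = -20 + H$
$j{\left(O \right)} = 1 + O - \frac{3}{-2 + O}$ ($j{\left(O \right)} = \left(1 - \frac{3}{-2 + O}\right) + O = 1 + O - \frac{3}{-2 + O}$)
$\left(j{\left(-13 \right)} - 102\right) b{\left(I \right)} = \left(\frac{-5 + \left(-13\right)^{2} - -13}{-2 - 13} - 102\right) \left(-20 + 29\right) = \left(\frac{-5 + 169 + 13}{-15} - 102\right) 9 = \left(\left(- \frac{1}{15}\right) 177 - 102\right) 9 = \left(- \frac{59}{5} - 102\right) 9 = \left(- \frac{569}{5}\right) 9 = - \frac{5121}{5}$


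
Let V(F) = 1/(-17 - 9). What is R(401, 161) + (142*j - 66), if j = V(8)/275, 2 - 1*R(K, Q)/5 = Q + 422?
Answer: -10621396/3575 ≈ -2971.0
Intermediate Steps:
V(F) = -1/26 (V(F) = 1/(-26) = -1/26)
R(K, Q) = -2100 - 5*Q (R(K, Q) = 10 - 5*(Q + 422) = 10 - 5*(422 + Q) = 10 + (-2110 - 5*Q) = -2100 - 5*Q)
j = -1/7150 (j = -1/26/275 = -1/26*1/275 = -1/7150 ≈ -0.00013986)
R(401, 161) + (142*j - 66) = (-2100 - 5*161) + (142*(-1/7150) - 66) = (-2100 - 805) + (-71/3575 - 66) = -2905 - 236021/3575 = -10621396/3575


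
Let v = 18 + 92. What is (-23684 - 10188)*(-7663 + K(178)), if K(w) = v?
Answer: 255835216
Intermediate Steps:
v = 110
K(w) = 110
(-23684 - 10188)*(-7663 + K(178)) = (-23684 - 10188)*(-7663 + 110) = -33872*(-7553) = 255835216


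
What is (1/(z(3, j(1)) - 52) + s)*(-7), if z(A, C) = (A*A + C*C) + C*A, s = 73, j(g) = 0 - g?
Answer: -22988/45 ≈ -510.84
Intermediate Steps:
j(g) = -g
z(A, C) = A**2 + C**2 + A*C (z(A, C) = (A**2 + C**2) + A*C = A**2 + C**2 + A*C)
(1/(z(3, j(1)) - 52) + s)*(-7) = (1/((3**2 + (-1*1)**2 + 3*(-1*1)) - 52) + 73)*(-7) = (1/((9 + (-1)**2 + 3*(-1)) - 52) + 73)*(-7) = (1/((9 + 1 - 3) - 52) + 73)*(-7) = (1/(7 - 52) + 73)*(-7) = (1/(-45) + 73)*(-7) = (-1/45 + 73)*(-7) = (3284/45)*(-7) = -22988/45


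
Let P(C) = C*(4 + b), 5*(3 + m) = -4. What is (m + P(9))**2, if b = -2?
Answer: 5041/25 ≈ 201.64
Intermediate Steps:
m = -19/5 (m = -3 + (1/5)*(-4) = -3 - 4/5 = -19/5 ≈ -3.8000)
P(C) = 2*C (P(C) = C*(4 - 2) = C*2 = 2*C)
(m + P(9))**2 = (-19/5 + 2*9)**2 = (-19/5 + 18)**2 = (71/5)**2 = 5041/25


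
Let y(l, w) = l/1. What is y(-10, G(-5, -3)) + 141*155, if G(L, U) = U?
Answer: 21845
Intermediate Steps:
y(l, w) = l (y(l, w) = l*1 = l)
y(-10, G(-5, -3)) + 141*155 = -10 + 141*155 = -10 + 21855 = 21845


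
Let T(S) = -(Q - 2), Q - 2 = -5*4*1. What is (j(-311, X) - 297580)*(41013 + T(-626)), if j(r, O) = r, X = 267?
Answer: -12223361403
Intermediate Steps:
Q = -18 (Q = 2 - 5*4*1 = 2 - 20*1 = 2 - 20 = -18)
T(S) = 20 (T(S) = -(-18 - 2) = -1*(-20) = 20)
(j(-311, X) - 297580)*(41013 + T(-626)) = (-311 - 297580)*(41013 + 20) = -297891*41033 = -12223361403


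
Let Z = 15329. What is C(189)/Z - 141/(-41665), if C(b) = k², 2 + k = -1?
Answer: 2536374/638682785 ≈ 0.0039713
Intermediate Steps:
k = -3 (k = -2 - 1 = -3)
C(b) = 9 (C(b) = (-3)² = 9)
C(189)/Z - 141/(-41665) = 9/15329 - 141/(-41665) = 9*(1/15329) - 141*(-1/41665) = 9/15329 + 141/41665 = 2536374/638682785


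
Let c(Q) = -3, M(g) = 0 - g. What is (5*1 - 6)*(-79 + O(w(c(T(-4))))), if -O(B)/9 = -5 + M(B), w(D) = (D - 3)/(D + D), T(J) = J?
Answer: 25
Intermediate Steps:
M(g) = -g
w(D) = (-3 + D)/(2*D) (w(D) = (-3 + D)/((2*D)) = (-3 + D)*(1/(2*D)) = (-3 + D)/(2*D))
O(B) = 45 + 9*B (O(B) = -9*(-5 - B) = 45 + 9*B)
(5*1 - 6)*(-79 + O(w(c(T(-4))))) = (5*1 - 6)*(-79 + (45 + 9*((½)*(-3 - 3)/(-3)))) = (5 - 6)*(-79 + (45 + 9*((½)*(-⅓)*(-6)))) = -(-79 + (45 + 9*1)) = -(-79 + (45 + 9)) = -(-79 + 54) = -1*(-25) = 25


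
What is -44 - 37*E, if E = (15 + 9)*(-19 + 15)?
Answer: 3508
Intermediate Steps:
E = -96 (E = 24*(-4) = -96)
-44 - 37*E = -44 - 37*(-96) = -44 + 3552 = 3508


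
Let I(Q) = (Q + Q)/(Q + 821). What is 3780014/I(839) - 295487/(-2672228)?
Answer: 8383879426402953/2241999292 ≈ 3.7395e+6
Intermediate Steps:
I(Q) = 2*Q/(821 + Q) (I(Q) = (2*Q)/(821 + Q) = 2*Q/(821 + Q))
3780014/I(839) - 295487/(-2672228) = 3780014/((2*839/(821 + 839))) - 295487/(-2672228) = 3780014/((2*839/1660)) - 295487*(-1/2672228) = 3780014/((2*839*(1/1660))) + 295487/2672228 = 3780014/(839/830) + 295487/2672228 = 3780014*(830/839) + 295487/2672228 = 3137411620/839 + 295487/2672228 = 8383879426402953/2241999292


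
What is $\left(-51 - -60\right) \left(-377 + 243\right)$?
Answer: $-1206$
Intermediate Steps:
$\left(-51 - -60\right) \left(-377 + 243\right) = \left(-51 + 60\right) \left(-134\right) = 9 \left(-134\right) = -1206$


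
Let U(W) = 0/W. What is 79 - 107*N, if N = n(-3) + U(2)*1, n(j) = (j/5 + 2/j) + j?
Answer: 8033/15 ≈ 535.53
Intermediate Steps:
U(W) = 0
n(j) = 2/j + 6*j/5 (n(j) = (j*(1/5) + 2/j) + j = (j/5 + 2/j) + j = (2/j + j/5) + j = 2/j + 6*j/5)
N = -64/15 (N = (2/(-3) + (6/5)*(-3)) + 0*1 = (2*(-1/3) - 18/5) + 0 = (-2/3 - 18/5) + 0 = -64/15 + 0 = -64/15 ≈ -4.2667)
79 - 107*N = 79 - 107*(-64/15) = 79 + 6848/15 = 8033/15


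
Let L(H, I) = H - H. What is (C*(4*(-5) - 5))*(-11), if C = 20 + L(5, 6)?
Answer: 5500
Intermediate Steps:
L(H, I) = 0
C = 20 (C = 20 + 0 = 20)
(C*(4*(-5) - 5))*(-11) = (20*(4*(-5) - 5))*(-11) = (20*(-20 - 5))*(-11) = (20*(-25))*(-11) = -500*(-11) = 5500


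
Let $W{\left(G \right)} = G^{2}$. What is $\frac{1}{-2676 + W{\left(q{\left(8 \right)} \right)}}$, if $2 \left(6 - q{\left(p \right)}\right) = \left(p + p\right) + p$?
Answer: $- \frac{1}{2640} \approx -0.00037879$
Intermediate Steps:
$q{\left(p \right)} = 6 - \frac{3 p}{2}$ ($q{\left(p \right)} = 6 - \frac{\left(p + p\right) + p}{2} = 6 - \frac{2 p + p}{2} = 6 - \frac{3 p}{2}$)
$\frac{1}{-2676 + W{\left(q{\left(8 \right)} \right)}} = \frac{1}{-2676 + \left(6 - 12\right)^{2}} = \frac{1}{-2676 + \left(-6\right)^{2}} = \frac{1}{-2676 + 36} = \frac{1}{-2640} = - \frac{1}{2640}$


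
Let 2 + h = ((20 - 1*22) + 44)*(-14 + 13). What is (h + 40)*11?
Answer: -44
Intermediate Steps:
h = -44 (h = -2 + ((20 - 1*22) + 44)*(-14 + 13) = -2 + ((20 - 22) + 44)*(-1) = -2 + (-2 + 44)*(-1) = -2 + 42*(-1) = -2 - 42 = -44)
(h + 40)*11 = (-44 + 40)*11 = -4*11 = -44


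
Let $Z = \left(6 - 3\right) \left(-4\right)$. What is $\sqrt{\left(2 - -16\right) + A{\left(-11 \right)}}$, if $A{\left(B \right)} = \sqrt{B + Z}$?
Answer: $\sqrt{18 + i \sqrt{23}} \approx 4.2795 + 0.56033 i$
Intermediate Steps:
$Z = -12$ ($Z = 3 \left(-4\right) = -12$)
$A{\left(B \right)} = \sqrt{-12 + B}$ ($A{\left(B \right)} = \sqrt{B - 12} = \sqrt{-12 + B}$)
$\sqrt{\left(2 - -16\right) + A{\left(-11 \right)}} = \sqrt{\left(2 - -16\right) + \sqrt{-12 - 11}} = \sqrt{\left(2 + 16\right) + \sqrt{-23}} = \sqrt{18 + i \sqrt{23}}$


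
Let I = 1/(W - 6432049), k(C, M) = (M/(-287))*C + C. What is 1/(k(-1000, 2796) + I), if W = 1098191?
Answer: 1530817246/13382649721713 ≈ 0.00011439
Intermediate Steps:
k(C, M) = C - C*M/287 (k(C, M) = (M*(-1/287))*C + C = (-M/287)*C + C = -C*M/287 + C = C - C*M/287)
I = -1/5333858 (I = 1/(1098191 - 6432049) = 1/(-5333858) = -1/5333858 ≈ -1.8748e-7)
1/(k(-1000, 2796) + I) = 1/((1/287)*(-1000)*(287 - 1*2796) - 1/5333858) = 1/((1/287)*(-1000)*(287 - 2796) - 1/5333858) = 1/((1/287)*(-1000)*(-2509) - 1/5333858) = 1/(2509000/287 - 1/5333858) = 1/(13382649721713/1530817246) = 1530817246/13382649721713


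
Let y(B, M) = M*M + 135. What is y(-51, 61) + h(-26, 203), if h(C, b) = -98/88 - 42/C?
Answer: 2205919/572 ≈ 3856.5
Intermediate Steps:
y(B, M) = 135 + M**2 (y(B, M) = M**2 + 135 = 135 + M**2)
h(C, b) = -49/44 - 42/C (h(C, b) = -98*1/88 - 42/C = -49/44 - 42/C)
y(-51, 61) + h(-26, 203) = (135 + 61**2) + (-49/44 - 42/(-26)) = (135 + 3721) + (-49/44 - 42*(-1/26)) = 3856 + (-49/44 + 21/13) = 3856 + 287/572 = 2205919/572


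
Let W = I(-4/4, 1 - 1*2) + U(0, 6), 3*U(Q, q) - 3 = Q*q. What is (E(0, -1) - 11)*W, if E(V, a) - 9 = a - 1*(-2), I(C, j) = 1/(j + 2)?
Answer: -2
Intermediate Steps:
U(Q, q) = 1 + Q*q/3 (U(Q, q) = 1 + (Q*q)/3 = 1 + Q*q/3)
I(C, j) = 1/(2 + j)
E(V, a) = 11 + a (E(V, a) = 9 + (a - 1*(-2)) = 9 + (a + 2) = 9 + (2 + a) = 11 + a)
W = 2 (W = 1/(2 + (1 - 1*2)) + (1 + (⅓)*0*6) = 1/(2 + (1 - 2)) + (1 + 0) = 1/(2 - 1) + 1 = 1/1 + 1 = 1 + 1 = 2)
(E(0, -1) - 11)*W = ((11 - 1) - 11)*2 = (10 - 11)*2 = -1*2 = -2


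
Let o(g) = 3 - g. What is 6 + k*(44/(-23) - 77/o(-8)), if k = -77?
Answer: 15923/23 ≈ 692.30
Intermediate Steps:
6 + k*(44/(-23) - 77/o(-8)) = 6 - 77*(44/(-23) - 77/(3 - 1*(-8))) = 6 - 77*(44*(-1/23) - 77/(3 + 8)) = 6 - 77*(-44/23 - 77/11) = 6 - 77*(-44/23 - 77*1/11) = 6 - 77*(-44/23 - 7) = 6 - 77*(-205/23) = 6 + 15785/23 = 15923/23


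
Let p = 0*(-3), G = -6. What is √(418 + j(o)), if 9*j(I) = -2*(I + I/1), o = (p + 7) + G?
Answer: √3758/3 ≈ 20.434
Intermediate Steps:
p = 0
o = 1 (o = (0 + 7) - 6 = 7 - 6 = 1)
j(I) = -4*I/9 (j(I) = (-2*(I + I/1))/9 = (-2*(I + I*1))/9 = (-2*(I + I))/9 = (-4*I)/9 = -4*I/9)
√(418 + j(o)) = √(418 - 4/9*1) = √(418 - 4/9) = √(3758/9) = √3758/3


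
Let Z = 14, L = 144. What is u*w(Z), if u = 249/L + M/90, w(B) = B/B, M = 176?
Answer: 2653/720 ≈ 3.6847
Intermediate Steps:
w(B) = 1
u = 2653/720 (u = 249/144 + 176/90 = 249*(1/144) + 176*(1/90) = 83/48 + 88/45 = 2653/720 ≈ 3.6847)
u*w(Z) = (2653/720)*1 = 2653/720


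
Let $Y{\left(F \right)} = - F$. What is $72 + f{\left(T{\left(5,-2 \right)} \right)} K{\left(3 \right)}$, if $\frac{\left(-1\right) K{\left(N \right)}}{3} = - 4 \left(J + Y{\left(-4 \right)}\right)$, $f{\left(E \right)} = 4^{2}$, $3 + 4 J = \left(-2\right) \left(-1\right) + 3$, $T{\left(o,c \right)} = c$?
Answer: $936$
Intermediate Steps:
$J = \frac{1}{2}$ ($J = - \frac{3}{4} + \frac{\left(-2\right) \left(-1\right) + 3}{4} = - \frac{3}{4} + \frac{2 + 3}{4} = - \frac{3}{4} + \frac{1}{4} \cdot 5 = - \frac{3}{4} + \frac{5}{4} = \frac{1}{2} \approx 0.5$)
$f{\left(E \right)} = 16$
$K{\left(N \right)} = 54$ ($K{\left(N \right)} = - 3 \left(- 4 \left(\frac{1}{2} - -4\right)\right) = - 3 \left(- 4 \left(\frac{1}{2} + 4\right)\right) = - 3 \left(\left(-4\right) \frac{9}{2}\right) = \left(-3\right) \left(-18\right) = 54$)
$72 + f{\left(T{\left(5,-2 \right)} \right)} K{\left(3 \right)} = 72 + 16 \cdot 54 = 72 + 864 = 936$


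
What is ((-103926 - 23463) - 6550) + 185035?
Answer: 51096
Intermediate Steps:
((-103926 - 23463) - 6550) + 185035 = (-127389 - 6550) + 185035 = -133939 + 185035 = 51096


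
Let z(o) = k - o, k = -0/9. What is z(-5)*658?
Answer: 3290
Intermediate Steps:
k = 0 (k = -0/9 = -1*0 = 0)
z(o) = -o (z(o) = 0 - o = -o)
z(-5)*658 = -1*(-5)*658 = 5*658 = 3290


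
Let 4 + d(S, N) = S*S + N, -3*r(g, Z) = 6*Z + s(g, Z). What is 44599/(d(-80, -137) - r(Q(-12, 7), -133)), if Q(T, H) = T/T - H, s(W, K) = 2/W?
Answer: 401391/53936 ≈ 7.4420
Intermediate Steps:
Q(T, H) = 1 - H
r(g, Z) = -2*Z - 2/(3*g) (r(g, Z) = -(6*Z + 2/g)/3 = -(2/g + 6*Z)/3 = -2*Z - 2/(3*g))
d(S, N) = -4 + N + S² (d(S, N) = -4 + (S*S + N) = -4 + (S² + N) = -4 + (N + S²) = -4 + N + S²)
44599/(d(-80, -137) - r(Q(-12, 7), -133)) = 44599/((-4 - 137 + (-80)²) - (-2*(-133) - 2/(3*(1 - 1*7)))) = 44599/((-4 - 137 + 6400) - (266 - 2/(3*(1 - 7)))) = 44599/(6259 - (266 - ⅔/(-6))) = 44599/(6259 - (266 - ⅔*(-⅙))) = 44599/(6259 - (266 + ⅑)) = 44599/(6259 - 1*2395/9) = 44599/(6259 - 2395/9) = 44599/(53936/9) = 44599*(9/53936) = 401391/53936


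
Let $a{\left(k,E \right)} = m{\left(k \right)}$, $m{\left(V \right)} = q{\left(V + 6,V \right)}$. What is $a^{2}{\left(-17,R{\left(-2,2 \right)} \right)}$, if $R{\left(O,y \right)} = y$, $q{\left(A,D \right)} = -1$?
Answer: $1$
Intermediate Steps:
$m{\left(V \right)} = -1$
$a{\left(k,E \right)} = -1$
$a^{2}{\left(-17,R{\left(-2,2 \right)} \right)} = \left(-1\right)^{2} = 1$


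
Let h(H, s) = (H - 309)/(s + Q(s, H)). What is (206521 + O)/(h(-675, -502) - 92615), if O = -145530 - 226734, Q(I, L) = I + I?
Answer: 41601493/23246201 ≈ 1.7896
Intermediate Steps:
Q(I, L) = 2*I
h(H, s) = (-309 + H)/(3*s) (h(H, s) = (H - 309)/(s + 2*s) = (-309 + H)/((3*s)) = (-309 + H)*(1/(3*s)) = (-309 + H)/(3*s))
O = -372264
(206521 + O)/(h(-675, -502) - 92615) = (206521 - 372264)/((⅓)*(-309 - 675)/(-502) - 92615) = -165743/((⅓)*(-1/502)*(-984) - 92615) = -165743/(164/251 - 92615) = -165743/(-23246201/251) = -165743*(-251/23246201) = 41601493/23246201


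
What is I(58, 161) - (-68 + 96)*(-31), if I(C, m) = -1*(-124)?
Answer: 992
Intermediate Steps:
I(C, m) = 124
I(58, 161) - (-68 + 96)*(-31) = 124 - (-68 + 96)*(-31) = 124 - 28*(-31) = 124 - 1*(-868) = 124 + 868 = 992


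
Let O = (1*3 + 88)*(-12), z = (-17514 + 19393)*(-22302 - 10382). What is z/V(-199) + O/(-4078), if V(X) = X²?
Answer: -125199966058/80746439 ≈ -1550.5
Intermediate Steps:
z = -61413236 (z = 1879*(-32684) = -61413236)
O = -1092 (O = (3 + 88)*(-12) = 91*(-12) = -1092)
z/V(-199) + O/(-4078) = -61413236/((-199)²) - 1092/(-4078) = -61413236/39601 - 1092*(-1/4078) = -61413236*1/39601 + 546/2039 = -61413236/39601 + 546/2039 = -125199966058/80746439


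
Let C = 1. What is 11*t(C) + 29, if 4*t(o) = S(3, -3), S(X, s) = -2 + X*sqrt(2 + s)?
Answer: 47/2 + 33*I/4 ≈ 23.5 + 8.25*I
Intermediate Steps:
t(o) = -1/2 + 3*I/4 (t(o) = (-2 + 3*sqrt(2 - 3))/4 = (-2 + 3*sqrt(-1))/4 = (-2 + 3*I)/4 = -1/2 + 3*I/4)
11*t(C) + 29 = 11*(-1/2 + 3*I/4) + 29 = (-11/2 + 33*I/4) + 29 = 47/2 + 33*I/4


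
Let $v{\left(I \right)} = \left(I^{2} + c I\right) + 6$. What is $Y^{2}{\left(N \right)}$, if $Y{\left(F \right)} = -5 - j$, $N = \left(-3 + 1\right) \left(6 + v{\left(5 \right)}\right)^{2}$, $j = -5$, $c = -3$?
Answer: $0$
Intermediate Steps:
$v{\left(I \right)} = 6 + I^{2} - 3 I$ ($v{\left(I \right)} = \left(I^{2} - 3 I\right) + 6 = 6 + I^{2} - 3 I$)
$N = -968$ ($N = \left(-3 + 1\right) \left(6 + \left(6 + 5^{2} - 15\right)\right)^{2} = - 2 \left(6 + \left(6 + 25 - 15\right)\right)^{2} = - 2 \left(6 + 16\right)^{2} = - 2 \cdot 22^{2} = \left(-2\right) 484 = -968$)
$Y{\left(F \right)} = 0$ ($Y{\left(F \right)} = -5 - -5 = -5 + 5 = 0$)
$Y^{2}{\left(N \right)} = 0^{2} = 0$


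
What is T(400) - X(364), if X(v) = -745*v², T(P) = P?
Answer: 98709920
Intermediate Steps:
T(400) - X(364) = 400 - (-745)*364² = 400 - (-745)*132496 = 400 - 1*(-98709520) = 400 + 98709520 = 98709920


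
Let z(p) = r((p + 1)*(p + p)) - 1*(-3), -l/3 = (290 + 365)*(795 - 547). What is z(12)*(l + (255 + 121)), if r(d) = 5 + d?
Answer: -155822080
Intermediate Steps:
l = -487320 (l = -3*(290 + 365)*(795 - 547) = -1965*248 = -3*162440 = -487320)
z(p) = 8 + 2*p*(1 + p) (z(p) = (5 + (p + 1)*(p + p)) - 1*(-3) = (5 + (1 + p)*(2*p)) + 3 = (5 + 2*p*(1 + p)) + 3 = 8 + 2*p*(1 + p))
z(12)*(l + (255 + 121)) = (8 + 2*12*(1 + 12))*(-487320 + (255 + 121)) = (8 + 2*12*13)*(-487320 + 376) = (8 + 312)*(-486944) = 320*(-486944) = -155822080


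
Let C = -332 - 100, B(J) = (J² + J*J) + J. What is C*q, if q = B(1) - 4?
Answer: 432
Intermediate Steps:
B(J) = J + 2*J² (B(J) = (J² + J²) + J = 2*J² + J = J + 2*J²)
C = -432
q = -1 (q = 1*(1 + 2*1) - 4 = 1*(1 + 2) - 4 = 1*3 - 4 = 3 - 4 = -1)
C*q = -432*(-1) = 432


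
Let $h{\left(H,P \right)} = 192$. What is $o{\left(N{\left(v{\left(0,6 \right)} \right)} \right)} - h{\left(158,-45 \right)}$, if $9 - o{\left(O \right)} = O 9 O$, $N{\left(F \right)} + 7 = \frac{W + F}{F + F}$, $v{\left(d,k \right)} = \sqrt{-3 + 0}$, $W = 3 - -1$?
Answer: $- \frac{2205}{4} - 78 i \sqrt{3} \approx -551.25 - 135.1 i$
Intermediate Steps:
$W = 4$ ($W = 3 + 1 = 4$)
$v{\left(d,k \right)} = i \sqrt{3}$ ($v{\left(d,k \right)} = \sqrt{-3} = i \sqrt{3}$)
$N{\left(F \right)} = -7 + \frac{4 + F}{2 F}$ ($N{\left(F \right)} = -7 + \frac{4 + F}{F + F} = -7 + \frac{4 + F}{2 F}$)
$o{\left(O \right)} = 9 - 9 O^{2}$ ($o{\left(O \right)} = 9 - O 9 O = 9 - 9 O O = 9 - 9 O^{2}$)
$o{\left(N{\left(v{\left(0,6 \right)} \right)} \right)} - h{\left(158,-45 \right)} = \left(9 - 9 \left(- \frac{13}{2} + \frac{2}{i \sqrt{3}}\right)^{2}\right) - 192 = \left(9 - 9 \left(- \frac{13}{2} + 2 \left(- \frac{i \sqrt{3}}{3}\right)\right)^{2}\right) - 192 = \left(9 - 9 \left(- \frac{13}{2} - \frac{2 i \sqrt{3}}{3}\right)^{2}\right) - 192 = -183 - 9 \left(- \frac{13}{2} - \frac{2 i \sqrt{3}}{3}\right)^{2}$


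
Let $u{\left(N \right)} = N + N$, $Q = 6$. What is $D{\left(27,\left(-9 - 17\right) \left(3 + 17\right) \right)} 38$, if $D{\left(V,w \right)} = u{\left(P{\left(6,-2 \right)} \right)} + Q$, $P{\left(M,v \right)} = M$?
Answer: $684$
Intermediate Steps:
$u{\left(N \right)} = 2 N$
$D{\left(V,w \right)} = 18$ ($D{\left(V,w \right)} = 2 \cdot 6 + 6 = 12 + 6 = 18$)
$D{\left(27,\left(-9 - 17\right) \left(3 + 17\right) \right)} 38 = 18 \cdot 38 = 684$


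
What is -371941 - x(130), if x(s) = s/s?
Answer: -371942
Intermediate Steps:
x(s) = 1
-371941 - x(130) = -371941 - 1*1 = -371941 - 1 = -371942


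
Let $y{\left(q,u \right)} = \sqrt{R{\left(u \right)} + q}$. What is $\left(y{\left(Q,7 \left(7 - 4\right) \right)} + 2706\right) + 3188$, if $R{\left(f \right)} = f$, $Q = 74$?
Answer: $5894 + \sqrt{95} \approx 5903.8$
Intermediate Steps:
$y{\left(q,u \right)} = \sqrt{q + u}$ ($y{\left(q,u \right)} = \sqrt{u + q} = \sqrt{q + u}$)
$\left(y{\left(Q,7 \left(7 - 4\right) \right)} + 2706\right) + 3188 = \left(\sqrt{74 + 7 \left(7 - 4\right)} + 2706\right) + 3188 = \left(\sqrt{74 + 7 \cdot 3} + 2706\right) + 3188 = \left(\sqrt{74 + 21} + 2706\right) + 3188 = \left(\sqrt{95} + 2706\right) + 3188 = \left(2706 + \sqrt{95}\right) + 3188 = 5894 + \sqrt{95}$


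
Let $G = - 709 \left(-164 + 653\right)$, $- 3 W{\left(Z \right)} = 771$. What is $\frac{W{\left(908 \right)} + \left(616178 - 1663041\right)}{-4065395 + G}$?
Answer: $\frac{65445}{275756} \approx 0.23733$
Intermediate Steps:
$W{\left(Z \right)} = -257$ ($W{\left(Z \right)} = \left(- \frac{1}{3}\right) 771 = -257$)
$G = -346701$ ($G = \left(-709\right) 489 = -346701$)
$\frac{W{\left(908 \right)} + \left(616178 - 1663041\right)}{-4065395 + G} = \frac{-257 + \left(616178 - 1663041\right)}{-4065395 - 346701} = \frac{-257 + \left(616178 - 1663041\right)}{-4412096} = \left(-257 - 1046863\right) \left(- \frac{1}{4412096}\right) = \left(-1047120\right) \left(- \frac{1}{4412096}\right) = \frac{65445}{275756}$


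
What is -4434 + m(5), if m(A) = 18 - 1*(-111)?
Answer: -4305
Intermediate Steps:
m(A) = 129 (m(A) = 18 + 111 = 129)
-4434 + m(5) = -4434 + 129 = -4305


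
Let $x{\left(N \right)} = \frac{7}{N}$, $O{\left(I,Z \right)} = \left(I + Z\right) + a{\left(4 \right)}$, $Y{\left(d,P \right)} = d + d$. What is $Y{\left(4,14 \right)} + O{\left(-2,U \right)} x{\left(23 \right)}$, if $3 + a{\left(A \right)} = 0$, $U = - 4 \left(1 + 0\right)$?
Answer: $\frac{121}{23} \approx 5.2609$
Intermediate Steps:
$Y{\left(d,P \right)} = 2 d$
$U = -4$ ($U = \left(-4\right) 1 = -4$)
$a{\left(A \right)} = -3$ ($a{\left(A \right)} = -3 + 0 = -3$)
$O{\left(I,Z \right)} = -3 + I + Z$ ($O{\left(I,Z \right)} = \left(I + Z\right) - 3 = -3 + I + Z$)
$Y{\left(4,14 \right)} + O{\left(-2,U \right)} x{\left(23 \right)} = 2 \cdot 4 + \left(-3 - 2 - 4\right) \frac{7}{23} = 8 - 9 \cdot 7 \cdot \frac{1}{23} = 8 - \frac{63}{23} = \frac{121}{23}$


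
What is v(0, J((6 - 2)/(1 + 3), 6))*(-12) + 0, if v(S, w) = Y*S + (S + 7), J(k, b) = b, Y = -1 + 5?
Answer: -84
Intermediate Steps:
Y = 4
v(S, w) = 7 + 5*S (v(S, w) = 4*S + (S + 7) = 4*S + (7 + S) = 7 + 5*S)
v(0, J((6 - 2)/(1 + 3), 6))*(-12) + 0 = (7 + 5*0)*(-12) + 0 = (7 + 0)*(-12) + 0 = 7*(-12) + 0 = -84 + 0 = -84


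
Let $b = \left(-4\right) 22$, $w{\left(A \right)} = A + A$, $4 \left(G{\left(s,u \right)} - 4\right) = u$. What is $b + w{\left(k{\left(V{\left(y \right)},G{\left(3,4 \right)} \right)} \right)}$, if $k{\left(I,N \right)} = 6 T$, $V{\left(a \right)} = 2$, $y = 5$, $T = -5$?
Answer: $-148$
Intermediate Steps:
$G{\left(s,u \right)} = 4 + \frac{u}{4}$
$k{\left(I,N \right)} = -30$ ($k{\left(I,N \right)} = 6 \left(-5\right) = -30$)
$w{\left(A \right)} = 2 A$
$b = -88$
$b + w{\left(k{\left(V{\left(y \right)},G{\left(3,4 \right)} \right)} \right)} = -88 + 2 \left(-30\right) = -88 - 60 = -148$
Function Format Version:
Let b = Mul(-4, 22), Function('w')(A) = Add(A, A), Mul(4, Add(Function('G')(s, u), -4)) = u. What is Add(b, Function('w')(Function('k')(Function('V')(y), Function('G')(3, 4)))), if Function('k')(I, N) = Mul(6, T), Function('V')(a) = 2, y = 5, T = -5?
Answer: -148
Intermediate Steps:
Function('G')(s, u) = Add(4, Mul(Rational(1, 4), u))
Function('k')(I, N) = -30 (Function('k')(I, N) = Mul(6, -5) = -30)
Function('w')(A) = Mul(2, A)
b = -88
Add(b, Function('w')(Function('k')(Function('V')(y), Function('G')(3, 4)))) = Add(-88, Mul(2, -30)) = Add(-88, -60) = -148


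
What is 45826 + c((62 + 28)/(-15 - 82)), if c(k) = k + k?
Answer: 4444942/97 ≈ 45824.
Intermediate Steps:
c(k) = 2*k
45826 + c((62 + 28)/(-15 - 82)) = 45826 + 2*((62 + 28)/(-15 - 82)) = 45826 + 2*(90/(-97)) = 45826 + 2*(90*(-1/97)) = 45826 + 2*(-90/97) = 45826 - 180/97 = 4444942/97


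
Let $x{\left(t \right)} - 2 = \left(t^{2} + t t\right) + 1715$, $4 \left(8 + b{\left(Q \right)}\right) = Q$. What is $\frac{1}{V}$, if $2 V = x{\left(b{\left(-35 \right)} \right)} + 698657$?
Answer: $\frac{16}{5607481} \approx 2.8533 \cdot 10^{-6}$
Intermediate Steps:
$b{\left(Q \right)} = -8 + \frac{Q}{4}$
$x{\left(t \right)} = 1717 + 2 t^{2}$ ($x{\left(t \right)} = 2 + \left(\left(t^{2} + t t\right) + 1715\right) = 2 + \left(\left(t^{2} + t^{2}\right) + 1715\right) = 2 + \left(2 t^{2} + 1715\right) = 2 + \left(1715 + 2 t^{2}\right) = 1717 + 2 t^{2}$)
$V = \frac{5607481}{16}$ ($V = \frac{\left(1717 + 2 \left(-8 + \frac{1}{4} \left(-35\right)\right)^{2}\right) + 698657}{2} = \frac{\left(1717 + 2 \left(-8 - \frac{35}{4}\right)^{2}\right) + 698657}{2} = \frac{\left(1717 + 2 \left(- \frac{67}{4}\right)^{2}\right) + 698657}{2} = \frac{\left(1717 + 2 \cdot \frac{4489}{16}\right) + 698657}{2} = \frac{\left(1717 + \frac{4489}{8}\right) + 698657}{2} = \frac{\frac{18225}{8} + 698657}{2} = \frac{1}{2} \cdot \frac{5607481}{8} = \frac{5607481}{16} \approx 3.5047 \cdot 10^{5}$)
$\frac{1}{V} = \frac{1}{\frac{5607481}{16}} = \frac{16}{5607481}$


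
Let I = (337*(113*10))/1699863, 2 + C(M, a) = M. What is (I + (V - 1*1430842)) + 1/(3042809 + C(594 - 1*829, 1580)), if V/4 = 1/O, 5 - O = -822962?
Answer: -6090161615519731718247599/4256348757630696012 ≈ -1.4308e+6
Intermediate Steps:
O = 822967 (O = 5 - 1*(-822962) = 5 + 822962 = 822967)
C(M, a) = -2 + M
V = 4/822967 ≈ 4.8605e-6
I = 380810/1699863 (I = (337*1130)*(1/1699863) = 380810*(1/1699863) = 380810/1699863 ≈ 0.22402)
(I + (V - 1*1430842)) + 1/(3042809 + C(594 - 1*829, 1580)) = (380810/1699863 + (4/822967 - 1*1430842)) + 1/(3042809 + (-2 + (594 - 1*829))) = (380810/1699863 + (4/822967 - 1430842)) + 1/(3042809 + (-2 + (594 - 829))) = (380810/1699863 - 1177535748210/822967) + 1/(3042809 + (-2 - 235)) = -2001649136165431960/1398931153521 + 1/(3042809 - 237) = -2001649136165431960/1398931153521 + 1/3042572 = -6090161615519731718247599/4256348757630696012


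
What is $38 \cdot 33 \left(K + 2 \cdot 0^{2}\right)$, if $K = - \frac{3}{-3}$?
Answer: $1254$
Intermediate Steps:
$K = 1$ ($K = \left(-3\right) \left(- \frac{1}{3}\right) = 1$)
$38 \cdot 33 \left(K + 2 \cdot 0^{2}\right) = 38 \cdot 33 \left(1 + 2 \cdot 0^{2}\right) = 1254 \left(1 + 2 \cdot 0\right) = 1254 \left(1 + 0\right) = 1254 \cdot 1 = 1254$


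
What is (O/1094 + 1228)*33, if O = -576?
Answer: 22157124/547 ≈ 40507.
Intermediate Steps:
(O/1094 + 1228)*33 = (-576/1094 + 1228)*33 = (-576*1/1094 + 1228)*33 = (-288/547 + 1228)*33 = (671428/547)*33 = 22157124/547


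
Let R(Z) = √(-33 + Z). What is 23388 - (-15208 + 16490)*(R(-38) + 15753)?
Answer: -20171958 - 1282*I*√71 ≈ -2.0172e+7 - 10802.0*I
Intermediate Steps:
23388 - (-15208 + 16490)*(R(-38) + 15753) = 23388 - (-15208 + 16490)*(√(-33 - 38) + 15753) = 23388 - 1282*(√(-71) + 15753) = 23388 - 1282*(I*√71 + 15753) = 23388 - 1282*(15753 + I*√71) = 23388 - (20195346 + 1282*I*√71) = 23388 + (-20195346 - 1282*I*√71) = -20171958 - 1282*I*√71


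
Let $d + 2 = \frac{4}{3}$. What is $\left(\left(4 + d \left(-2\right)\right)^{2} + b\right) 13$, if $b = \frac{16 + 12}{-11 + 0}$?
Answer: $\frac{33332}{99} \approx 336.69$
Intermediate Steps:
$d = - \frac{2}{3}$ ($d = -2 + \frac{4}{3} = - \frac{2}{3} \approx -0.66667$)
$b = - \frac{28}{11}$ ($b = \frac{28}{-11} = 28 \left(- \frac{1}{11}\right) = - \frac{28}{11} \approx -2.5455$)
$\left(\left(4 + d \left(-2\right)\right)^{2} + b\right) 13 = \left(\left(4 - - \frac{4}{3}\right)^{2} - \frac{28}{11}\right) 13 = \left(\left(4 + \frac{4}{3}\right)^{2} - \frac{28}{11}\right) 13 = \left(\left(\frac{16}{3}\right)^{2} - \frac{28}{11}\right) 13 = \left(\frac{256}{9} - \frac{28}{11}\right) 13 = \frac{2564}{99} \cdot 13 = \frac{33332}{99}$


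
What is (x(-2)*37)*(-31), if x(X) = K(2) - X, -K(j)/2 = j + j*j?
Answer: 11470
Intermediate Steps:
K(j) = -2*j - 2*j² (K(j) = -2*(j + j*j) = -2*(j + j²) = -2*j - 2*j²)
x(X) = -12 - X (x(X) = -2*2*(1 + 2) - X = -2*2*3 - X = -12 - X)
(x(-2)*37)*(-31) = ((-12 - 1*(-2))*37)*(-31) = ((-12 + 2)*37)*(-31) = -10*37*(-31) = -370*(-31) = 11470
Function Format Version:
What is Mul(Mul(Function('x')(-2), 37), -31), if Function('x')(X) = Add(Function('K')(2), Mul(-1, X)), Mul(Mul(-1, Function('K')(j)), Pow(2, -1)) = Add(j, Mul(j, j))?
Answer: 11470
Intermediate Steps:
Function('K')(j) = Add(Mul(-2, j), Mul(-2, Pow(j, 2))) (Function('K')(j) = Mul(-2, Add(j, Mul(j, j))) = Mul(-2, Add(j, Pow(j, 2))) = Add(Mul(-2, j), Mul(-2, Pow(j, 2))))
Function('x')(X) = Add(-12, Mul(-1, X)) (Function('x')(X) = Add(Mul(-2, 2, Add(1, 2)), Mul(-1, X)) = Add(Mul(-2, 2, 3), Mul(-1, X)) = Add(-12, Mul(-1, X)))
Mul(Mul(Function('x')(-2), 37), -31) = Mul(Mul(Add(-12, Mul(-1, -2)), 37), -31) = Mul(Mul(Add(-12, 2), 37), -31) = Mul(Mul(-10, 37), -31) = Mul(-370, -31) = 11470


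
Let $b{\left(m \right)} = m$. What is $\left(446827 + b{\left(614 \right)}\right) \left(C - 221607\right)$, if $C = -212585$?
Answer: $-194275302672$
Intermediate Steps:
$\left(446827 + b{\left(614 \right)}\right) \left(C - 221607\right) = \left(446827 + 614\right) \left(-212585 - 221607\right) = 447441 \left(-434192\right) = -194275302672$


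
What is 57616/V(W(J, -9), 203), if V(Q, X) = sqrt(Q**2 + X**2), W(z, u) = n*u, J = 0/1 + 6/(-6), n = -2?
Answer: 57616*sqrt(41533)/41533 ≈ 282.71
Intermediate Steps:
J = -1 (J = 0*1 + 6*(-1/6) = 0 - 1 = -1)
W(z, u) = -2*u
57616/V(W(J, -9), 203) = 57616/(sqrt((-2*(-9))**2 + 203**2)) = 57616/(sqrt(18**2 + 41209)) = 57616/(sqrt(324 + 41209)) = 57616/(sqrt(41533)) = 57616*(sqrt(41533)/41533) = 57616*sqrt(41533)/41533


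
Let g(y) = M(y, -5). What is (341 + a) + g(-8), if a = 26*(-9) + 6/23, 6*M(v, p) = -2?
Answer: 7378/69 ≈ 106.93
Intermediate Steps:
M(v, p) = -1/3 (M(v, p) = (1/6)*(-2) = -1/3)
a = -5376/23 (a = -234 + 6*(1/23) = -234 + 6/23 = -5376/23 ≈ -233.74)
g(y) = -1/3
(341 + a) + g(-8) = (341 - 5376/23) - 1/3 = 2467/23 - 1/3 = 7378/69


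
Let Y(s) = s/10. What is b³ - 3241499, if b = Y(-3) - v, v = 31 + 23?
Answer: -3401602007/1000 ≈ -3.4016e+6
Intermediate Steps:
Y(s) = s/10 (Y(s) = s*(⅒) = s/10)
v = 54
b = -543/10 (b = (⅒)*(-3) - 1*54 = -3/10 - 54 = -543/10 ≈ -54.300)
b³ - 3241499 = (-543/10)³ - 3241499 = -160103007/1000 - 3241499 = -3401602007/1000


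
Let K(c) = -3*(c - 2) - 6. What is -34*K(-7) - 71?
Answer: -785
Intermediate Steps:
K(c) = -3*c (K(c) = -3*(-2 + c) - 6 = (6 - 3*c) - 6 = -3*c)
-34*K(-7) - 71 = -(-102)*(-7) - 71 = -34*21 - 71 = -714 - 71 = -785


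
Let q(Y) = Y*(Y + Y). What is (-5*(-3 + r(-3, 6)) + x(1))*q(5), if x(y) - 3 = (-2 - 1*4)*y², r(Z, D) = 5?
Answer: -650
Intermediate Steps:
x(y) = 3 - 6*y² (x(y) = 3 + (-2 - 1*4)*y² = 3 + (-2 - 4)*y² = 3 - 6*y²)
q(Y) = 2*Y² (q(Y) = Y*(2*Y) = 2*Y²)
(-5*(-3 + r(-3, 6)) + x(1))*q(5) = (-5*(-3 + 5) + (3 - 6*1²))*(2*5²) = (-5*2 + (3 - 6*1))*(2*25) = (-10 + (3 - 6))*50 = (-10 - 3)*50 = -13*50 = -650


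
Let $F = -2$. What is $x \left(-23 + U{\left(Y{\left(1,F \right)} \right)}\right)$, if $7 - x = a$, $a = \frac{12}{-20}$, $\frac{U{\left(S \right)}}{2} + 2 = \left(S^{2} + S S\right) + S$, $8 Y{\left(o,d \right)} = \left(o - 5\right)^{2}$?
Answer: $- \frac{266}{5} \approx -53.2$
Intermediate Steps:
$Y{\left(o,d \right)} = \frac{\left(-5 + o\right)^{2}}{8}$ ($Y{\left(o,d \right)} = \frac{\left(o - 5\right)^{2}}{8} = \frac{\left(-5 + o\right)^{2}}{8}$)
$U{\left(S \right)} = -4 + 2 S + 4 S^{2}$ ($U{\left(S \right)} = -4 + 2 \left(\left(S^{2} + S S\right) + S\right) = -4 + 2 \left(\left(S^{2} + S^{2}\right) + S\right) = -4 + 2 \left(2 S^{2} + S\right) = -4 + 2 \left(S + 2 S^{2}\right) = -4 + \left(2 S + 4 S^{2}\right) = -4 + 2 S + 4 S^{2}$)
$a = - \frac{3}{5}$ ($a = 12 \left(- \frac{1}{20}\right) = - \frac{3}{5} \approx -0.6$)
$x = \frac{38}{5}$ ($x = 7 - - \frac{3}{5} = 7 + \frac{3}{5} = \frac{38}{5} \approx 7.6$)
$x \left(-23 + U{\left(Y{\left(1,F \right)} \right)}\right) = \frac{38 \left(-23 + \left(-4 + 2 \frac{\left(-5 + 1\right)^{2}}{8} + 4 \left(\frac{\left(-5 + 1\right)^{2}}{8}\right)^{2}\right)\right)}{5} = \frac{38 \left(-23 + \left(-4 + 2 \frac{\left(-4\right)^{2}}{8} + 4 \left(\frac{\left(-4\right)^{2}}{8}\right)^{2}\right)\right)}{5} = \frac{38 \left(-23 + \left(-4 + 2 \cdot \frac{1}{8} \cdot 16 + 4 \left(\frac{1}{8} \cdot 16\right)^{2}\right)\right)}{5} = \frac{38 \left(-23 + \left(-4 + 2 \cdot 2 + 4 \cdot 2^{2}\right)\right)}{5} = \frac{38 \left(-23 + \left(-4 + 4 + 4 \cdot 4\right)\right)}{5} = \frac{38 \left(-23 + \left(-4 + 4 + 16\right)\right)}{5} = \frac{38 \left(-23 + 16\right)}{5} = \frac{38}{5} \left(-7\right) = - \frac{266}{5}$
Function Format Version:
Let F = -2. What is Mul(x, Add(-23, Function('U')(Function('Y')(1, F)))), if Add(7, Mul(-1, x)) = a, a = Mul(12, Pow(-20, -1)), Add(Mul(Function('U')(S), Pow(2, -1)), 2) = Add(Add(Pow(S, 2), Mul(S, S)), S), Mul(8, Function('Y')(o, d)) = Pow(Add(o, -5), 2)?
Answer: Rational(-266, 5) ≈ -53.200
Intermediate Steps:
Function('Y')(o, d) = Mul(Rational(1, 8), Pow(Add(-5, o), 2)) (Function('Y')(o, d) = Mul(Rational(1, 8), Pow(Add(o, -5), 2)) = Mul(Rational(1, 8), Pow(Add(-5, o), 2)))
Function('U')(S) = Add(-4, Mul(2, S), Mul(4, Pow(S, 2))) (Function('U')(S) = Add(-4, Mul(2, Add(Add(Pow(S, 2), Mul(S, S)), S))) = Add(-4, Mul(2, Add(Add(Pow(S, 2), Pow(S, 2)), S))) = Add(-4, Mul(2, Add(Mul(2, Pow(S, 2)), S))) = Add(-4, Mul(2, Add(S, Mul(2, Pow(S, 2))))) = Add(-4, Add(Mul(2, S), Mul(4, Pow(S, 2)))) = Add(-4, Mul(2, S), Mul(4, Pow(S, 2))))
a = Rational(-3, 5) (a = Mul(12, Rational(-1, 20)) = Rational(-3, 5) ≈ -0.60000)
x = Rational(38, 5) (x = Add(7, Mul(-1, Rational(-3, 5))) = Add(7, Rational(3, 5)) = Rational(38, 5) ≈ 7.6000)
Mul(x, Add(-23, Function('U')(Function('Y')(1, F)))) = Mul(Rational(38, 5), Add(-23, Add(-4, Mul(2, Mul(Rational(1, 8), Pow(Add(-5, 1), 2))), Mul(4, Pow(Mul(Rational(1, 8), Pow(Add(-5, 1), 2)), 2))))) = Mul(Rational(38, 5), Add(-23, Add(-4, Mul(2, Mul(Rational(1, 8), Pow(-4, 2))), Mul(4, Pow(Mul(Rational(1, 8), Pow(-4, 2)), 2))))) = Mul(Rational(38, 5), Add(-23, Add(-4, Mul(2, Mul(Rational(1, 8), 16)), Mul(4, Pow(Mul(Rational(1, 8), 16), 2))))) = Mul(Rational(38, 5), Add(-23, Add(-4, Mul(2, 2), Mul(4, Pow(2, 2))))) = Mul(Rational(38, 5), Add(-23, Add(-4, 4, Mul(4, 4)))) = Mul(Rational(38, 5), Add(-23, Add(-4, 4, 16))) = Mul(Rational(38, 5), Add(-23, 16)) = Mul(Rational(38, 5), -7) = Rational(-266, 5)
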